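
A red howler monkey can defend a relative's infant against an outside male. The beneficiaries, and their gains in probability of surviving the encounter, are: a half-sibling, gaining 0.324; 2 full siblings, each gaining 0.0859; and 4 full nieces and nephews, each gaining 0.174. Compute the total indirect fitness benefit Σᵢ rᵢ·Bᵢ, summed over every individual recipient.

r to a half-sibling = 1/4 (half-sibs share one parent — one path of length 2: r = (1/2)^2 = 1/4).
r to a full sibling = 0.5 (full sibs share both parents — two paths of length 2: r = 2·(1/2)^2 = 1/2).
r to a full niece or nephew = 1/4 (full aunt/uncle↔niece/nephew: two paths of length 3 through the shared grandparent pair: r = 2·(1/2)^3 = 1/4).
Summing one r·B term per recipient: 1·0.25·0.324 + 2·0.5·0.0859 + 4·0.25·0.174 = 0.3409.

0.3409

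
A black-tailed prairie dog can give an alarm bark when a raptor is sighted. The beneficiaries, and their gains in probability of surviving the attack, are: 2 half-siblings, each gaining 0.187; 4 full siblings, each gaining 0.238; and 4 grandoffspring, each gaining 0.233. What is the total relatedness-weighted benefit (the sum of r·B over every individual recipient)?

0.8025

r to a half-sibling = 0.25 (half-sibs share one parent — one path of length 2: r = (1/2)^2 = 1/4).
r to a full sibling = 0.5 (full sibs share both parents — two paths of length 2: r = 2·(1/2)^2 = 1/2).
r to a grandoffspring = 1/4 (two parent–offspring links: r = (1/2)^2 = 1/4).
Summing one r·B term per recipient: 2·0.25·0.187 + 4·0.5·0.238 + 4·0.25·0.233 = 0.8025.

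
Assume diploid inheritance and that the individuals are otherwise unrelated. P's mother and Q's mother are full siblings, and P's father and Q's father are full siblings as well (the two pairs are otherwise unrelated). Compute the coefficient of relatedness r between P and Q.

Relatedness sums over independent paths through distinct common ancestors.
P and Q are related in two ways: first cousins through their mothers (r = 1/8) and first cousins through their fathers (r = 1/8) — i.e. double first cousins.
r = 1/8 + 1/8 = 1/4 = 0.25.

0.25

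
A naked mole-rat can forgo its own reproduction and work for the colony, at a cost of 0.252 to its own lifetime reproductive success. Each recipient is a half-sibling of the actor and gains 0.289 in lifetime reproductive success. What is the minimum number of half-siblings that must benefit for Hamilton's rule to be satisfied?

4

r to a half-sibling = 0.25 (half-sibs share one parent — one path of length 2: r = (1/2)^2 = 1/4).
Hamilton's rule: n·r·B > C  ⇒  n > C/(r·B) = 0.252/(0.25·0.289) = 3.488.
The smallest integer exceeding 3.488 is 4.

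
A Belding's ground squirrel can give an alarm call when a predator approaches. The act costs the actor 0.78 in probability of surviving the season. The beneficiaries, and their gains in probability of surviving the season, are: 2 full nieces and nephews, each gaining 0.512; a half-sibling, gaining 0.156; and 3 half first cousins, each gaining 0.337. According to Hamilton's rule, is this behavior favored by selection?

Hamilton's rule: the trait is favored when the sum of r·B over every recipient exceeds the actor's cost C.
r to a full niece or nephew = 0.25 (full aunt/uncle↔niece/nephew: two paths of length 3 through the shared grandparent pair: r = 2·(1/2)^3 = 1/4).
r to a half-sibling = 0.25 (half-sibs share one parent — one path of length 2: r = (1/2)^2 = 1/4).
r to a half first cousin = 0.0625 (half first cousins share one grandparent — one path of length 4: r = (1/2)^4 = 1/16).
Summing one r·B term per recipient: 2·0.25·0.512 + 1·0.25·0.156 + 3·0.0625·0.337 = 0.3581875.
0.3581875 < 0.78: the indirect benefit is less than the cost.

No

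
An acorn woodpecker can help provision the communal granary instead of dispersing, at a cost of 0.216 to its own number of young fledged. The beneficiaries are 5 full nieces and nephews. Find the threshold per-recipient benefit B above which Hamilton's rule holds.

r to a full niece or nephew = 1/4 (full aunt/uncle↔niece/nephew: two paths of length 3 through the shared grandparent pair: r = 2·(1/2)^3 = 1/4).
Hamilton's rule with n recipients of equal r: n·r·B > C, so B > C/(n·r) = 0.216/(5·0.25) = 0.1728.

0.1728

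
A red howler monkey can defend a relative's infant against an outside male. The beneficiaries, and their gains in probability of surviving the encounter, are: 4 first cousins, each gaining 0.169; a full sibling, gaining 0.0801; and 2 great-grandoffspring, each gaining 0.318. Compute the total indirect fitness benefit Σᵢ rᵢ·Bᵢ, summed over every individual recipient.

r to a first cousin = 0.125 (first cousins share one grandparent pair — two paths of length 4: r = 2·(1/2)^4 = 1/8).
r to a full sibling = 1/2 (full sibs share both parents — two paths of length 2: r = 2·(1/2)^2 = 1/2).
r to a great-grandoffspring = 0.125 (three parent–offspring links: r = (1/2)^3 = 1/8).
Summing one r·B term per recipient: 4·0.125·0.169 + 1·0.5·0.0801 + 2·0.125·0.318 = 0.20405.

0.20405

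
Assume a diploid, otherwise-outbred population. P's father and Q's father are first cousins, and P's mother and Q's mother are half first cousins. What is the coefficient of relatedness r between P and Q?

0.046875

Wright's path rule: contributions from independent ancestry routes add.
P and Q are related in two ways: second cousins through their fathers (r = 1/32) and half second cousins through their mothers (r = 1/64).
r = 1/32 + 1/64 = 3/64 = 0.046875.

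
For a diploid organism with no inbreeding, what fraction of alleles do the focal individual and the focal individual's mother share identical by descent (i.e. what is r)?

0.5

Each parent–offspring link contributes a factor of 1/2, and independent paths through distinct common ancestors add.
One parent–offspring link: r = (1/2)^1 = 1/2.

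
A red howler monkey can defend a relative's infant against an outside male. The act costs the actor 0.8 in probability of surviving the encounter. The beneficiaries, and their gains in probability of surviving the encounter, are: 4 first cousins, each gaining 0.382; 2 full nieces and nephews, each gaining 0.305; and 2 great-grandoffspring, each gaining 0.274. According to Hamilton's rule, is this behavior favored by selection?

Hamilton's rule: the trait is favored when the sum of r·B over every recipient exceeds the actor's cost C.
r to a first cousin = 0.125 (first cousins share one grandparent pair — two paths of length 4: r = 2·(1/2)^4 = 1/8).
r to a full niece or nephew = 0.25 (full aunt/uncle↔niece/nephew: two paths of length 3 through the shared grandparent pair: r = 2·(1/2)^3 = 1/4).
r to a great-grandoffspring = 1/8 (three parent–offspring links: r = (1/2)^3 = 1/8).
Summing one r·B term per recipient: 4·0.125·0.382 + 2·0.25·0.305 + 2·0.125·0.274 = 0.412.
0.412 < 0.8: the indirect benefit is less than the cost.

No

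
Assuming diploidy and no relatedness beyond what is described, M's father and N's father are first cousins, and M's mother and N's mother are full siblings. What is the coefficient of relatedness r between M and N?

Relatedness sums over independent paths through distinct common ancestors.
M and N are related in two ways: second cousins through their fathers (r = 1/32) and first cousins through their mothers (r = 1/8).
r = 1/32 + 1/8 = 5/32 = 0.15625.

0.15625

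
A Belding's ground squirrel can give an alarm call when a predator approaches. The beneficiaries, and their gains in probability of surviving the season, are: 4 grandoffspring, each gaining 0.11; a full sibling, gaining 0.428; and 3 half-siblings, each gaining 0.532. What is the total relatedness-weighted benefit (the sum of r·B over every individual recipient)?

r to a grandoffspring = 0.25 (two parent–offspring links: r = (1/2)^2 = 1/4).
r to a full sibling = 1/2 (full sibs share both parents — two paths of length 2: r = 2·(1/2)^2 = 1/2).
r to a half-sibling = 1/4 (half-sibs share one parent — one path of length 2: r = (1/2)^2 = 1/4).
Summing one r·B term per recipient: 4·0.25·0.11 + 1·0.5·0.428 + 3·0.25·0.532 = 0.723.

0.723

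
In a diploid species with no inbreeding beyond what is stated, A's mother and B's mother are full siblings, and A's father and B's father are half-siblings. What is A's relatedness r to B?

0.1875

Wright's path rule: contributions from independent ancestry routes add.
A and B are related in two ways: first cousins through their mothers (r = 1/8) and half first cousins through their fathers (r = 1/16).
r = 1/8 + 1/16 = 3/16 = 0.1875.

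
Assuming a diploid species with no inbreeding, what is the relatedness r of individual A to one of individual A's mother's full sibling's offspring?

0.125

Each parent–offspring link contributes a factor of 1/2, and independent paths through distinct common ancestors add.
First cousins share one grandparent pair — two paths of length 4: r = 2·(1/2)^4 = 1/8.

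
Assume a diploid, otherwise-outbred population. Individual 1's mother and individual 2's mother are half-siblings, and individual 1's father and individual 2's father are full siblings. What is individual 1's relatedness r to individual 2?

0.1875

Wright's path rule: contributions from independent ancestry routes add.
Individual 1 and individual 2 are related in two ways: half first cousins through their mothers (r = 1/16) and first cousins through their fathers (r = 1/8).
r = 1/16 + 1/8 = 3/16 = 0.1875.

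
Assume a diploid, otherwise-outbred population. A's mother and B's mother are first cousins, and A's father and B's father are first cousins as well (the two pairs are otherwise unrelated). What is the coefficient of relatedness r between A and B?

Relatedness sums over independent paths through distinct common ancestors.
A and B are related in two ways: second cousins through their mothers (r = 1/32) and second cousins through their fathers (r = 1/32).
r = 1/32 + 1/32 = 0.0625.

0.0625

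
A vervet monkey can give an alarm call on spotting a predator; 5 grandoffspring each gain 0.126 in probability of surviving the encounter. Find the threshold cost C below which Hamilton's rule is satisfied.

0.1575

r to a grandoffspring = 0.25 (two parent–offspring links: r = (1/2)^2 = 1/4).
Hamilton's rule: n·r·B > C, so the trait is favored while C < n·r·B = 5·0.25·0.126 = 0.1575.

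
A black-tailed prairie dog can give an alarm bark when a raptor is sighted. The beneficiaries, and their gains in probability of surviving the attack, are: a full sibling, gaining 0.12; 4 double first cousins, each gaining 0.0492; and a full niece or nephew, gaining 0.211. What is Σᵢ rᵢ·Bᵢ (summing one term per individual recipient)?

r to a full sibling = 0.5 (full sibs share both parents — two paths of length 2: r = 2·(1/2)^2 = 1/2).
r to a double first cousin = 1/4 (double first cousins share both grandparent pairs — four paths of length 4: r = 4·(1/2)^4 = 1/4).
r to a full niece or nephew = 0.25 (full aunt/uncle↔niece/nephew: two paths of length 3 through the shared grandparent pair: r = 2·(1/2)^3 = 1/4).
Summing one r·B term per recipient: 1·0.5·0.12 + 4·0.25·0.0492 + 1·0.25·0.211 = 0.16195.

0.16195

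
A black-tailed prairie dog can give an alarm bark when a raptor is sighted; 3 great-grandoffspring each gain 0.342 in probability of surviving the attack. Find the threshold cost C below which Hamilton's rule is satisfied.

0.12825

r to a great-grandoffspring = 0.125 (three parent–offspring links: r = (1/2)^3 = 1/8).
Hamilton's rule: n·r·B > C, so the trait is favored while C < n·r·B = 3·0.125·0.342 = 0.12825.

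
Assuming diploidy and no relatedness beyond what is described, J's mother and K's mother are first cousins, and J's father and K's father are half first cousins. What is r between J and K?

0.046875

Independent pedigree routes through distinct common ancestors add.
J and K are related in two ways: second cousins through their mothers (r = 1/32) and half second cousins through their fathers (r = 1/64).
r = 1/32 + 1/64 = 0.046875.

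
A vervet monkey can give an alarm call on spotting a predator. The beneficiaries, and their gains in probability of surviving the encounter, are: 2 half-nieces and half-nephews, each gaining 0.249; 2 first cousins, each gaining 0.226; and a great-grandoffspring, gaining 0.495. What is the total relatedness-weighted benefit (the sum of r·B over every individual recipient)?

0.180625

r to a half-niece or half-nephew = 1/8 (half-aunt/uncle↔niece/nephew: one path of length 3: r = (1/2)^3 = 1/8).
r to a first cousin = 1/8 (first cousins share one grandparent pair — two paths of length 4: r = 2·(1/2)^4 = 1/8).
r to a great-grandoffspring = 0.125 (three parent–offspring links: r = (1/2)^3 = 1/8).
Summing one r·B term per recipient: 2·0.125·0.249 + 2·0.125·0.226 + 1·0.125·0.495 = 0.180625.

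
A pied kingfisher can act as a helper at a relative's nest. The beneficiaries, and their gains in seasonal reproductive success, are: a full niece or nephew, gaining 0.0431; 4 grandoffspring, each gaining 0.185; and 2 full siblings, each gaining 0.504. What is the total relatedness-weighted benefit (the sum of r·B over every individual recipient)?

0.699775

r to a full niece or nephew = 0.25 (full aunt/uncle↔niece/nephew: two paths of length 3 through the shared grandparent pair: r = 2·(1/2)^3 = 1/4).
r to a grandoffspring = 0.25 (two parent–offspring links: r = (1/2)^2 = 1/4).
r to a full sibling = 0.5 (full sibs share both parents — two paths of length 2: r = 2·(1/2)^2 = 1/2).
Summing one r·B term per recipient: 1·0.25·0.0431 + 4·0.25·0.185 + 2·0.5·0.504 = 0.699775.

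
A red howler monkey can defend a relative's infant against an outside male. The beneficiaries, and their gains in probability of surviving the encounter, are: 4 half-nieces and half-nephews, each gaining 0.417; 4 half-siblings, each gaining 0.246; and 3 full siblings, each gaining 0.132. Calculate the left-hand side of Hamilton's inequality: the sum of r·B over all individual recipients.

0.6525

r to a half-niece or half-nephew = 0.125 (half-aunt/uncle↔niece/nephew: one path of length 3: r = (1/2)^3 = 1/8).
r to a half-sibling = 1/4 (half-sibs share one parent — one path of length 2: r = (1/2)^2 = 1/4).
r to a full sibling = 0.5 (full sibs share both parents — two paths of length 2: r = 2·(1/2)^2 = 1/2).
Summing one r·B term per recipient: 4·0.125·0.417 + 4·0.25·0.246 + 3·0.5·0.132 = 0.6525.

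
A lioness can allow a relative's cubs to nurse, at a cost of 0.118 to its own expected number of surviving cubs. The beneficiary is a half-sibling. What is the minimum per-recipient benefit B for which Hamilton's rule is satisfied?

0.472

r to a half-sibling = 1/4 (half-sibs share one parent — one path of length 2: r = (1/2)^2 = 1/4).
Hamilton's rule with n recipients of equal r: n·r·B > C, so B > C/(n·r) = 0.118/(1·0.25) = 0.472.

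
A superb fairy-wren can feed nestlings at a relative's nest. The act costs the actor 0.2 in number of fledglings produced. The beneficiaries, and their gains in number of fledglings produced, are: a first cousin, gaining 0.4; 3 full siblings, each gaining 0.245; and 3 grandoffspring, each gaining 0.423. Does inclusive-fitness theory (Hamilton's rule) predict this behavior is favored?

Yes

Hamilton's rule: the trait is favored when the sum of r·B over every recipient exceeds the actor's cost C.
r to a first cousin = 1/8 (first cousins share one grandparent pair — two paths of length 4: r = 2·(1/2)^4 = 1/8).
r to a full sibling = 0.5 (full sibs share both parents — two paths of length 2: r = 2·(1/2)^2 = 1/2).
r to a grandoffspring = 1/4 (two parent–offspring links: r = (1/2)^2 = 1/4).
Summing one r·B term per recipient: 1·0.125·0.4 + 3·0.5·0.245 + 3·0.25·0.423 = 0.73475.
0.73475 > 0.2: the indirect benefit exceeds the cost.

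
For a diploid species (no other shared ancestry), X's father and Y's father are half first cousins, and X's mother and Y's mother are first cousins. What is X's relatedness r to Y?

With two independent routes of shared ancestry, r is the sum of the two contributions.
X and Y are related in two ways: half second cousins through their fathers (r = 1/64) and second cousins through their mothers (r = 1/32).
r = 1/64 + 1/32 = 3/64 = 0.046875.

0.046875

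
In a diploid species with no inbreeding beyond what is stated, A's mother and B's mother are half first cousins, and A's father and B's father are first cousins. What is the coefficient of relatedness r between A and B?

Relatedness sums over independent paths through distinct common ancestors.
A and B are related in two ways: half second cousins through their mothers (r = 1/64) and second cousins through their fathers (r = 1/32).
r = 1/64 + 1/32 = 3/64 = 0.046875.

0.046875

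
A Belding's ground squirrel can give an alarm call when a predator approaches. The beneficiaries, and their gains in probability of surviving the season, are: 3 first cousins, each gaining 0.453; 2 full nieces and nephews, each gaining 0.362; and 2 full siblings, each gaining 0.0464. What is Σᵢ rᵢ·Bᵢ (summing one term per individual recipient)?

r to a first cousin = 1/8 (first cousins share one grandparent pair — two paths of length 4: r = 2·(1/2)^4 = 1/8).
r to a full niece or nephew = 1/4 (full aunt/uncle↔niece/nephew: two paths of length 3 through the shared grandparent pair: r = 2·(1/2)^3 = 1/4).
r to a full sibling = 1/2 (full sibs share both parents — two paths of length 2: r = 2·(1/2)^2 = 1/2).
Summing one r·B term per recipient: 3·0.125·0.453 + 2·0.25·0.362 + 2·0.5·0.0464 = 0.397275.

0.397275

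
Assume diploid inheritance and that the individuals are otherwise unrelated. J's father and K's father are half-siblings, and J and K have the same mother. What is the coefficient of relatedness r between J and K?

Independent pedigree routes through distinct common ancestors add.
J and K are related in two ways: half first cousins through their fathers (r = 1/16) and half-sibs through their shared mother (r = 1/4).
r = 1/16 + 1/4 = 0.3125.

0.3125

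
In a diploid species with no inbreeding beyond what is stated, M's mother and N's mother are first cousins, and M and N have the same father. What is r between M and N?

0.28125

Wright's path rule: contributions from independent ancestry routes add.
M and N are related in two ways: second cousins through their mothers (r = 1/32) and half-sibs through their shared father (r = 1/4).
r = 1/32 + 1/4 = 0.28125.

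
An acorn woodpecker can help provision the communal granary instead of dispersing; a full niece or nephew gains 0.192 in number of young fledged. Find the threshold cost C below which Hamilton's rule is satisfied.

0.048

r to a full niece or nephew = 1/4 (full aunt/uncle↔niece/nephew: two paths of length 3 through the shared grandparent pair: r = 2·(1/2)^3 = 1/4).
Hamilton's rule: n·r·B > C, so the trait is favored while C < n·r·B = 1·0.25·0.192 = 0.048.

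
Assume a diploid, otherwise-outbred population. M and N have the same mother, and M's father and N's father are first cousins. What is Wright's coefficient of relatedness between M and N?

Relatedness sums over independent paths through distinct common ancestors.
M and N are related in two ways: half-sibs through their shared mother (r = 1/4) and second cousins through their fathers (r = 1/32).
r = 1/4 + 1/32 = 0.28125.

0.28125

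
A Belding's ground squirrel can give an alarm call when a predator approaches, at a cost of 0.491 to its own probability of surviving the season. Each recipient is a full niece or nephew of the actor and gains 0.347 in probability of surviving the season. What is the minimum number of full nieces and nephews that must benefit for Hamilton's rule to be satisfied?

r to a full niece or nephew = 1/4 (full aunt/uncle↔niece/nephew: two paths of length 3 through the shared grandparent pair: r = 2·(1/2)^3 = 1/4).
Hamilton's rule: n·r·B > C  ⇒  n > C/(r·B) = 0.491/(0.25·0.347) = 5.66.
The smallest integer exceeding 5.66 is 6.

6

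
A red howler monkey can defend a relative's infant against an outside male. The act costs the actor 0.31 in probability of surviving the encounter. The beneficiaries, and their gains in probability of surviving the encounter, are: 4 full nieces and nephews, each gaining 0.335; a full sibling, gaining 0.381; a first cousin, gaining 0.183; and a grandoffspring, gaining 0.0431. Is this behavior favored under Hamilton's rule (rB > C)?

Hamilton's rule: the trait is favored when the sum of r·B over every recipient exceeds the actor's cost C.
r to a full niece or nephew = 1/4 (full aunt/uncle↔niece/nephew: two paths of length 3 through the shared grandparent pair: r = 2·(1/2)^3 = 1/4).
r to a full sibling = 1/2 (full sibs share both parents — two paths of length 2: r = 2·(1/2)^2 = 1/2).
r to a first cousin = 1/8 (first cousins share one grandparent pair — two paths of length 4: r = 2·(1/2)^4 = 1/8).
r to a grandoffspring = 1/4 (two parent–offspring links: r = (1/2)^2 = 1/4).
Summing one r·B term per recipient: 4·0.25·0.335 + 1·0.5·0.381 + 1·0.125·0.183 + 1·0.25·0.0431 = 0.55915.
0.55915 > 0.31: the indirect benefit exceeds the cost.

Yes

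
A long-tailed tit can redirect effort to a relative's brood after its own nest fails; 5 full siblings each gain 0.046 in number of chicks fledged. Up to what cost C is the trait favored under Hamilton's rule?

r to a full sibling = 1/2 (full sibs share both parents — two paths of length 2: r = 2·(1/2)^2 = 1/2).
Hamilton's rule: n·r·B > C, so the trait is favored while C < n·r·B = 5·0.5·0.046 = 0.115.

0.115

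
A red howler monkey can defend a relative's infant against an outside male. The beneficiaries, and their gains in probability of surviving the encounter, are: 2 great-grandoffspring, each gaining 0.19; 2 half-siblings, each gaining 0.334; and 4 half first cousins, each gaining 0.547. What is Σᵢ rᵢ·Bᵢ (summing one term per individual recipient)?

0.35125

r to a great-grandoffspring = 1/8 (three parent–offspring links: r = (1/2)^3 = 1/8).
r to a half-sibling = 1/4 (half-sibs share one parent — one path of length 2: r = (1/2)^2 = 1/4).
r to a half first cousin = 0.0625 (half first cousins share one grandparent — one path of length 4: r = (1/2)^4 = 1/16).
Summing one r·B term per recipient: 2·0.125·0.19 + 2·0.25·0.334 + 4·0.0625·0.547 = 0.35125.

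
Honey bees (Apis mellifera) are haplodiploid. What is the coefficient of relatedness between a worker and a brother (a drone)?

Her haploid brother carries none of their father's genes and a random half of their mother's genome; that half matches the maternal half of her own genome with probability 1/2: r = 1/2 · 1/2 = 1/4.

0.25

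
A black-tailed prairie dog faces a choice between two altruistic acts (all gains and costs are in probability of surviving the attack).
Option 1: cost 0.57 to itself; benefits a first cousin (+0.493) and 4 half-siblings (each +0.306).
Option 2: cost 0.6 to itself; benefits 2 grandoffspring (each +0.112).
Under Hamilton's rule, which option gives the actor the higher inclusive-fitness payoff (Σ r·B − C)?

Option 1

Option 1: r to a first cousin = 0.125.
Option 1: r to a half-sibling = 0.25.
Option 1: Σ r·B − C = (1·0.125·0.493 + 4·0.25·0.306) − 0.57 = -0.202375.
Option 2: r to a grandoffspring = 0.25.
Option 2: Σ r·B − C = (2·0.25·0.112) − 0.6 = -0.544.
Option 1 has the higher net inclusive-fitness payoff.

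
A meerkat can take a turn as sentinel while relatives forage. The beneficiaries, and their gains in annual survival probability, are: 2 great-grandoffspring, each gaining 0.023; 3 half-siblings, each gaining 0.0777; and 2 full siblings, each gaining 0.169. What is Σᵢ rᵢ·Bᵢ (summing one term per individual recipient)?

0.233025

r to a great-grandoffspring = 1/8 (three parent–offspring links: r = (1/2)^3 = 1/8).
r to a half-sibling = 0.25 (half-sibs share one parent — one path of length 2: r = (1/2)^2 = 1/4).
r to a full sibling = 1/2 (full sibs share both parents — two paths of length 2: r = 2·(1/2)^2 = 1/2).
Summing one r·B term per recipient: 2·0.125·0.023 + 3·0.25·0.0777 + 2·0.5·0.169 = 0.233025.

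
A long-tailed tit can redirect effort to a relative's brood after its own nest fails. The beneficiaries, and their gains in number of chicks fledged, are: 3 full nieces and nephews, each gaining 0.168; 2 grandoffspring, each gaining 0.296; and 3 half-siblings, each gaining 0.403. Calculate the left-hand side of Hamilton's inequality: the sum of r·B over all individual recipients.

0.57625

r to a full niece or nephew = 0.25 (full aunt/uncle↔niece/nephew: two paths of length 3 through the shared grandparent pair: r = 2·(1/2)^3 = 1/4).
r to a grandoffspring = 1/4 (two parent–offspring links: r = (1/2)^2 = 1/4).
r to a half-sibling = 0.25 (half-sibs share one parent — one path of length 2: r = (1/2)^2 = 1/4).
Summing one r·B term per recipient: 3·0.25·0.168 + 2·0.25·0.296 + 3·0.25·0.403 = 0.57625.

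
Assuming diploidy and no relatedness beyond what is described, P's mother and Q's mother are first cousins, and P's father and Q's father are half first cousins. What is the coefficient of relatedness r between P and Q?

Independent pedigree routes through distinct common ancestors add.
P and Q are related in two ways: second cousins through their mothers (r = 1/32) and half second cousins through their fathers (r = 1/64).
r = 1/32 + 1/64 = 3/64 = 0.046875.

0.046875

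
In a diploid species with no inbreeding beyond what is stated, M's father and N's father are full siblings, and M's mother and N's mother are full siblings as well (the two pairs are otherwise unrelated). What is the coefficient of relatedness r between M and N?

Wright's path rule: contributions from independent ancestry routes add.
M and N are related in two ways: first cousins through their fathers (r = 1/8) and first cousins through their mothers (r = 1/8) — i.e. double first cousins.
r = 1/8 + 1/8 = 1/4 = 0.25.

0.25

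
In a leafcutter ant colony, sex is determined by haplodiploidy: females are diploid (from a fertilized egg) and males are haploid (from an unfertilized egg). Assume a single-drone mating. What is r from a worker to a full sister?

0.75

Haplodiploid full sisters inherit their father's entire haploid genome identically (contributing 1/2) and on average half of their mother's contribution (1/2 · 1/2 = 1/4); r = 1/2 + 1/4 = 3/4.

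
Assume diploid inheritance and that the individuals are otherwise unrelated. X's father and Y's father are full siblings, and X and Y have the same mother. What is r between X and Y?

With two independent routes of shared ancestry, r is the sum of the two contributions.
X and Y are related in two ways: first cousins through their fathers (r = 1/8) and half-sibs through their shared mother (r = 1/4).
r = 1/8 + 1/4 = 0.375.

0.375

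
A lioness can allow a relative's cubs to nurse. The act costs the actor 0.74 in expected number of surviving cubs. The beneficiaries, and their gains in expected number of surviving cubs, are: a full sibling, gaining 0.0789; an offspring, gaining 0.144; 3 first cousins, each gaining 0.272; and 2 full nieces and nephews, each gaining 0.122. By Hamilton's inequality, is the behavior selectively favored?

Hamilton's rule: the trait is favored when the sum of r·B over every recipient exceeds the actor's cost C.
r to a full sibling = 0.5 (full sibs share both parents — two paths of length 2: r = 2·(1/2)^2 = 1/2).
r to an offspring = 0.5 (one parent–offspring link: r = (1/2)^1 = 1/2).
r to a first cousin = 1/8 (first cousins share one grandparent pair — two paths of length 4: r = 2·(1/2)^4 = 1/8).
r to a full niece or nephew = 1/4 (full aunt/uncle↔niece/nephew: two paths of length 3 through the shared grandparent pair: r = 2·(1/2)^3 = 1/4).
Summing one r·B term per recipient: 1·0.5·0.0789 + 1·0.5·0.144 + 3·0.125·0.272 + 2·0.25·0.122 = 0.27445.
0.27445 < 0.74: the indirect benefit is less than the cost.

No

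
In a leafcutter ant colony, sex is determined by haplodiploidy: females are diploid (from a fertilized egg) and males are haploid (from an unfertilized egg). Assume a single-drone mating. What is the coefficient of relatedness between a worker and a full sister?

Haplodiploid full sisters inherit their father's entire haploid genome identically (contributing 1/2) and on average half of their mother's contribution (1/2 · 1/2 = 1/4); r = 1/2 + 1/4 = 3/4.

0.75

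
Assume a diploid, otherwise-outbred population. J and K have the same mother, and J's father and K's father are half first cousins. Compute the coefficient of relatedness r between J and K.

0.265625

With two independent routes of shared ancestry, r is the sum of the two contributions.
J and K are related in two ways: half-sibs through their shared mother (r = 1/4) and half second cousins through their fathers (r = 1/64).
r = 1/4 + 1/64 = 0.265625.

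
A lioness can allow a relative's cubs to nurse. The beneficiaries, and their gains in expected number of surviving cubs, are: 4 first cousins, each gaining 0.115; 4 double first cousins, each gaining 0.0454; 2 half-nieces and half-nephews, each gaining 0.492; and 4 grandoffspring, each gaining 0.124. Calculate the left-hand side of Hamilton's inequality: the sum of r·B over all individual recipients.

0.3499

r to a first cousin = 1/8 (first cousins share one grandparent pair — two paths of length 4: r = 2·(1/2)^4 = 1/8).
r to a double first cousin = 0.25 (double first cousins share both grandparent pairs — four paths of length 4: r = 4·(1/2)^4 = 1/4).
r to a half-niece or half-nephew = 0.125 (half-aunt/uncle↔niece/nephew: one path of length 3: r = (1/2)^3 = 1/8).
r to a grandoffspring = 0.25 (two parent–offspring links: r = (1/2)^2 = 1/4).
Summing one r·B term per recipient: 4·0.125·0.115 + 4·0.25·0.0454 + 2·0.125·0.492 + 4·0.25·0.124 = 0.3499.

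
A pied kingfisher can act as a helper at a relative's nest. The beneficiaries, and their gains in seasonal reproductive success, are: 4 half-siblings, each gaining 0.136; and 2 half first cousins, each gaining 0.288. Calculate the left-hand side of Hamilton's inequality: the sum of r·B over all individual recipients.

r to a half-sibling = 0.25 (half-sibs share one parent — one path of length 2: r = (1/2)^2 = 1/4).
r to a half first cousin = 1/16 (half first cousins share one grandparent — one path of length 4: r = (1/2)^4 = 1/16).
Summing one r·B term per recipient: 4·0.25·0.136 + 2·0.0625·0.288 = 0.172.

0.172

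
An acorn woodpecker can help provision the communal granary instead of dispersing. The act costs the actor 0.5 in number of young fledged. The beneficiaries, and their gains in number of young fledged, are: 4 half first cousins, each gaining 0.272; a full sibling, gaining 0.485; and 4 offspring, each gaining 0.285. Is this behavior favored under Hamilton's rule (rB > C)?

Yes

Hamilton's rule: the trait is favored when the sum of r·B over every recipient exceeds the actor's cost C.
r to a half first cousin = 0.0625 (half first cousins share one grandparent — one path of length 4: r = (1/2)^4 = 1/16).
r to a full sibling = 1/2 (full sibs share both parents — two paths of length 2: r = 2·(1/2)^2 = 1/2).
r to an offspring = 0.5 (one parent–offspring link: r = (1/2)^1 = 1/2).
Summing one r·B term per recipient: 4·0.0625·0.272 + 1·0.5·0.485 + 4·0.5·0.285 = 0.8805.
0.8805 > 0.5: the indirect benefit exceeds the cost.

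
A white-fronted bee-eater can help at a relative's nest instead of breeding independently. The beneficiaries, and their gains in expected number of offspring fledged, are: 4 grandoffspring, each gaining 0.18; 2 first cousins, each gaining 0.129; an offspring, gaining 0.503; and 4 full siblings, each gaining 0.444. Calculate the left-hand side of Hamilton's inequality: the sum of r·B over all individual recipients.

1.35175

r to a grandoffspring = 1/4 (two parent–offspring links: r = (1/2)^2 = 1/4).
r to a first cousin = 1/8 (first cousins share one grandparent pair — two paths of length 4: r = 2·(1/2)^4 = 1/8).
r to an offspring = 0.5 (one parent–offspring link: r = (1/2)^1 = 1/2).
r to a full sibling = 1/2 (full sibs share both parents — two paths of length 2: r = 2·(1/2)^2 = 1/2).
Summing one r·B term per recipient: 4·0.25·0.18 + 2·0.125·0.129 + 1·0.5·0.503 + 4·0.5·0.444 = 1.35175.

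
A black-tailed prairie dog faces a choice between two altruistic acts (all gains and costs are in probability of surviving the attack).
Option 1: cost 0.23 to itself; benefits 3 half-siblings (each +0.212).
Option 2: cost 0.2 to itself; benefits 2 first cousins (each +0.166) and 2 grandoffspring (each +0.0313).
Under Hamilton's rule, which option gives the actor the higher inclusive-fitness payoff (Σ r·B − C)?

Option 1

Option 1: r to a half-sibling = 0.25.
Option 1: Σ r·B − C = (3·0.25·0.212) − 0.23 = -0.071.
Option 2: r to a first cousin = 0.125.
Option 2: r to a grandoffspring = 0.25.
Option 2: Σ r·B − C = (2·0.125·0.166 + 2·0.25·0.0313) − 0.2 = -0.14285.
Option 1 has the higher net inclusive-fitness payoff.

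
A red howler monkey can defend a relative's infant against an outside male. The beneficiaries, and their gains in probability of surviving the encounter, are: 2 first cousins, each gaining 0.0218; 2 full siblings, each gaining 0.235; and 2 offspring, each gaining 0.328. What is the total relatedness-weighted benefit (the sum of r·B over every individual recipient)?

0.56845

r to a first cousin = 1/8 (first cousins share one grandparent pair — two paths of length 4: r = 2·(1/2)^4 = 1/8).
r to a full sibling = 1/2 (full sibs share both parents — two paths of length 2: r = 2·(1/2)^2 = 1/2).
r to an offspring = 0.5 (one parent–offspring link: r = (1/2)^1 = 1/2).
Summing one r·B term per recipient: 2·0.125·0.0218 + 2·0.5·0.235 + 2·0.5·0.328 = 0.56845.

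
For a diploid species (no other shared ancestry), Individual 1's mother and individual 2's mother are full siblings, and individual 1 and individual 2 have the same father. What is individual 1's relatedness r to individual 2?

0.375

Wright's path rule: contributions from independent ancestry routes add.
Individual 1 and individual 2 are related in two ways: first cousins through their mothers (r = 1/8) and half-sibs through their shared father (r = 1/4).
r = 1/8 + 1/4 = 3/8 = 0.375.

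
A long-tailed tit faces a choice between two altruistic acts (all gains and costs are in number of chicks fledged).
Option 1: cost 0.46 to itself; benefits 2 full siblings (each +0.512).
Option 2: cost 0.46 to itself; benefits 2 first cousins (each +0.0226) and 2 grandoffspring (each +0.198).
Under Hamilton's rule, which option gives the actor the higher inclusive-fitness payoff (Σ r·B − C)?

Option 1: r to a full sibling = 0.5.
Option 1: Σ r·B − C = (2·0.5·0.512) − 0.46 = 0.052.
Option 2: r to a first cousin = 0.125.
Option 2: r to a grandoffspring = 0.25.
Option 2: Σ r·B − C = (2·0.125·0.0226 + 2·0.25·0.198) − 0.46 = -0.35535.
Option 1 has the higher net inclusive-fitness payoff.

Option 1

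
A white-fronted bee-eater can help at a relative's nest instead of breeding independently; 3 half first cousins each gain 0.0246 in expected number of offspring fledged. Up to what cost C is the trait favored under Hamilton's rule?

r to a half first cousin = 1/16 (half first cousins share one grandparent — one path of length 4: r = (1/2)^4 = 1/16).
Hamilton's rule: n·r·B > C, so the trait is favored while C < n·r·B = 3·0.0625·0.0246 = 0.0046125.

0.0046125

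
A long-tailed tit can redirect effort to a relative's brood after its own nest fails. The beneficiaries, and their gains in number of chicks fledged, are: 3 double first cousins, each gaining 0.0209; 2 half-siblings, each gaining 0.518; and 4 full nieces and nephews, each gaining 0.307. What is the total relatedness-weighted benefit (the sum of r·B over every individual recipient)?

r to a double first cousin = 0.25 (double first cousins share both grandparent pairs — four paths of length 4: r = 4·(1/2)^4 = 1/4).
r to a half-sibling = 1/4 (half-sibs share one parent — one path of length 2: r = (1/2)^2 = 1/4).
r to a full niece or nephew = 0.25 (full aunt/uncle↔niece/nephew: two paths of length 3 through the shared grandparent pair: r = 2·(1/2)^3 = 1/4).
Summing one r·B term per recipient: 3·0.25·0.0209 + 2·0.25·0.518 + 4·0.25·0.307 = 0.581675.

0.581675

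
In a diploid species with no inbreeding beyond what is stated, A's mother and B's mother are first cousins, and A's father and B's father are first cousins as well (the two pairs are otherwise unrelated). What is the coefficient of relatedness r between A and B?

0.0625

Relatedness sums over independent paths through distinct common ancestors.
A and B are related in two ways: second cousins through their mothers (r = 1/32) and second cousins through their fathers (r = 1/32).
r = 1/32 + 1/32 = 1/16 = 0.0625.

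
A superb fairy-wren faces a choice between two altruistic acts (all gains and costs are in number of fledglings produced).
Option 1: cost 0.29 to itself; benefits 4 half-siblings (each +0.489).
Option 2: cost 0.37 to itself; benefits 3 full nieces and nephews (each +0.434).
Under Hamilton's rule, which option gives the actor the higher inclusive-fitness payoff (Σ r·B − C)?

Option 1

Option 1: r to a half-sibling = 0.25.
Option 1: Σ r·B − C = (4·0.25·0.489) − 0.29 = 0.199.
Option 2: r to a full niece or nephew = 0.25.
Option 2: Σ r·B − C = (3·0.25·0.434) − 0.37 = -0.0445.
Option 1 has the higher net inclusive-fitness payoff.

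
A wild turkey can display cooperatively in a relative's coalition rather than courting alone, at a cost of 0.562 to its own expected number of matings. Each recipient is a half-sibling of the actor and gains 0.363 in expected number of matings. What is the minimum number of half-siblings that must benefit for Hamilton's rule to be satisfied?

7

r to a half-sibling = 0.25 (half-sibs share one parent — one path of length 2: r = (1/2)^2 = 1/4).
Hamilton's rule: n·r·B > C  ⇒  n > C/(r·B) = 0.562/(0.25·0.363) = 6.193.
The smallest integer exceeding 6.193 is 7.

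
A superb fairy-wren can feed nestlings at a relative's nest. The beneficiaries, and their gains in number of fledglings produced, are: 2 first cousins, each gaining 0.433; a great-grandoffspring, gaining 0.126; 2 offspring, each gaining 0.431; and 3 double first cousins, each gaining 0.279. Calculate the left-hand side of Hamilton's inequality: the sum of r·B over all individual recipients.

0.76425

r to a first cousin = 0.125 (first cousins share one grandparent pair — two paths of length 4: r = 2·(1/2)^4 = 1/8).
r to a great-grandoffspring = 1/8 (three parent–offspring links: r = (1/2)^3 = 1/8).
r to an offspring = 1/2 (one parent–offspring link: r = (1/2)^1 = 1/2).
r to a double first cousin = 0.25 (double first cousins share both grandparent pairs — four paths of length 4: r = 4·(1/2)^4 = 1/4).
Summing one r·B term per recipient: 2·0.125·0.433 + 1·0.125·0.126 + 2·0.5·0.431 + 3·0.25·0.279 = 0.76425.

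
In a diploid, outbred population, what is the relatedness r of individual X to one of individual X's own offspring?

Each parent–offspring link contributes a factor of 1/2, and independent paths through distinct common ancestors add.
One parent–offspring link: r = (1/2)^1 = 1/2.

0.5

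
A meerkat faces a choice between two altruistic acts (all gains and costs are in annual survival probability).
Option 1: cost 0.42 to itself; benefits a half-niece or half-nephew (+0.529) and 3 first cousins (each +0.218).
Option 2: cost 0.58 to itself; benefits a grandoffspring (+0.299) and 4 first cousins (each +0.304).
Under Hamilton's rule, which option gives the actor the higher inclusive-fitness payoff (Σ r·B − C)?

Option 1

Option 1: r to a half-niece or half-nephew = 0.125.
Option 1: r to a first cousin = 0.125.
Option 1: Σ r·B − C = (1·0.125·0.529 + 3·0.125·0.218) − 0.42 = -0.272125.
Option 2: r to a grandoffspring = 0.25.
Option 2: r to a first cousin = 0.125.
Option 2: Σ r·B − C = (1·0.25·0.299 + 4·0.125·0.304) − 0.58 = -0.35325.
Option 1 has the higher net inclusive-fitness payoff.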